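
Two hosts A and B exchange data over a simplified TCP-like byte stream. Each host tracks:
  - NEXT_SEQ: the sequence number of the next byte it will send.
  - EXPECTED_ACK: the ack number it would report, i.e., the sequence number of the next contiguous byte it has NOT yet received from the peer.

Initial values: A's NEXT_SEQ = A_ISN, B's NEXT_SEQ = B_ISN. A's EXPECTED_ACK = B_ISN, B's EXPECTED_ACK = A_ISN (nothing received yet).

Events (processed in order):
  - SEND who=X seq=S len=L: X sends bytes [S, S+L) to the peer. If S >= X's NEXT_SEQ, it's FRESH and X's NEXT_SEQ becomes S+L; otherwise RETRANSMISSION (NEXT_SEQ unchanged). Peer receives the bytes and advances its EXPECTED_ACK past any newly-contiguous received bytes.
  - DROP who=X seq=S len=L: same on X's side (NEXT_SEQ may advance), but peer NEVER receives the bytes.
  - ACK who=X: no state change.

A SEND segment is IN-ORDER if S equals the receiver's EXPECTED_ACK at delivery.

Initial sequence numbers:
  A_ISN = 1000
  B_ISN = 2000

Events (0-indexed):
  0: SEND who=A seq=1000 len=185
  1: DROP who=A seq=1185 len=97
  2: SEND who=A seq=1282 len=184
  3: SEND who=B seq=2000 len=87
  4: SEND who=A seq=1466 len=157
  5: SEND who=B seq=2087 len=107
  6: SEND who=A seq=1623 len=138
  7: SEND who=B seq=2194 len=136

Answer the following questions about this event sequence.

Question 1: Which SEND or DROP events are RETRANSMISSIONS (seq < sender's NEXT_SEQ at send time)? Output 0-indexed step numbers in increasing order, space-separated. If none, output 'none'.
Answer: none

Derivation:
Step 0: SEND seq=1000 -> fresh
Step 1: DROP seq=1185 -> fresh
Step 2: SEND seq=1282 -> fresh
Step 3: SEND seq=2000 -> fresh
Step 4: SEND seq=1466 -> fresh
Step 5: SEND seq=2087 -> fresh
Step 6: SEND seq=1623 -> fresh
Step 7: SEND seq=2194 -> fresh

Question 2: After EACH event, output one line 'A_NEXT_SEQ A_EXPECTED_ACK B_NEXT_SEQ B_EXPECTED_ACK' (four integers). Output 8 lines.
1185 2000 2000 1185
1282 2000 2000 1185
1466 2000 2000 1185
1466 2087 2087 1185
1623 2087 2087 1185
1623 2194 2194 1185
1761 2194 2194 1185
1761 2330 2330 1185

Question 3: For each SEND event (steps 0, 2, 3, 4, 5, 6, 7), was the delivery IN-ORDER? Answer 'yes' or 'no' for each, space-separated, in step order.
Step 0: SEND seq=1000 -> in-order
Step 2: SEND seq=1282 -> out-of-order
Step 3: SEND seq=2000 -> in-order
Step 4: SEND seq=1466 -> out-of-order
Step 5: SEND seq=2087 -> in-order
Step 6: SEND seq=1623 -> out-of-order
Step 7: SEND seq=2194 -> in-order

Answer: yes no yes no yes no yes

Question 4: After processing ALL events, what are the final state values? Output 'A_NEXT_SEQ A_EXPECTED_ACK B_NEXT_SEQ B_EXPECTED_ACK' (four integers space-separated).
Answer: 1761 2330 2330 1185

Derivation:
After event 0: A_seq=1185 A_ack=2000 B_seq=2000 B_ack=1185
After event 1: A_seq=1282 A_ack=2000 B_seq=2000 B_ack=1185
After event 2: A_seq=1466 A_ack=2000 B_seq=2000 B_ack=1185
After event 3: A_seq=1466 A_ack=2087 B_seq=2087 B_ack=1185
After event 4: A_seq=1623 A_ack=2087 B_seq=2087 B_ack=1185
After event 5: A_seq=1623 A_ack=2194 B_seq=2194 B_ack=1185
After event 6: A_seq=1761 A_ack=2194 B_seq=2194 B_ack=1185
After event 7: A_seq=1761 A_ack=2330 B_seq=2330 B_ack=1185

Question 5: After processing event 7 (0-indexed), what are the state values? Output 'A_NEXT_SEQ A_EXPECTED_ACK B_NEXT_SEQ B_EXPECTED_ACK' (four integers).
After event 0: A_seq=1185 A_ack=2000 B_seq=2000 B_ack=1185
After event 1: A_seq=1282 A_ack=2000 B_seq=2000 B_ack=1185
After event 2: A_seq=1466 A_ack=2000 B_seq=2000 B_ack=1185
After event 3: A_seq=1466 A_ack=2087 B_seq=2087 B_ack=1185
After event 4: A_seq=1623 A_ack=2087 B_seq=2087 B_ack=1185
After event 5: A_seq=1623 A_ack=2194 B_seq=2194 B_ack=1185
After event 6: A_seq=1761 A_ack=2194 B_seq=2194 B_ack=1185
After event 7: A_seq=1761 A_ack=2330 B_seq=2330 B_ack=1185

1761 2330 2330 1185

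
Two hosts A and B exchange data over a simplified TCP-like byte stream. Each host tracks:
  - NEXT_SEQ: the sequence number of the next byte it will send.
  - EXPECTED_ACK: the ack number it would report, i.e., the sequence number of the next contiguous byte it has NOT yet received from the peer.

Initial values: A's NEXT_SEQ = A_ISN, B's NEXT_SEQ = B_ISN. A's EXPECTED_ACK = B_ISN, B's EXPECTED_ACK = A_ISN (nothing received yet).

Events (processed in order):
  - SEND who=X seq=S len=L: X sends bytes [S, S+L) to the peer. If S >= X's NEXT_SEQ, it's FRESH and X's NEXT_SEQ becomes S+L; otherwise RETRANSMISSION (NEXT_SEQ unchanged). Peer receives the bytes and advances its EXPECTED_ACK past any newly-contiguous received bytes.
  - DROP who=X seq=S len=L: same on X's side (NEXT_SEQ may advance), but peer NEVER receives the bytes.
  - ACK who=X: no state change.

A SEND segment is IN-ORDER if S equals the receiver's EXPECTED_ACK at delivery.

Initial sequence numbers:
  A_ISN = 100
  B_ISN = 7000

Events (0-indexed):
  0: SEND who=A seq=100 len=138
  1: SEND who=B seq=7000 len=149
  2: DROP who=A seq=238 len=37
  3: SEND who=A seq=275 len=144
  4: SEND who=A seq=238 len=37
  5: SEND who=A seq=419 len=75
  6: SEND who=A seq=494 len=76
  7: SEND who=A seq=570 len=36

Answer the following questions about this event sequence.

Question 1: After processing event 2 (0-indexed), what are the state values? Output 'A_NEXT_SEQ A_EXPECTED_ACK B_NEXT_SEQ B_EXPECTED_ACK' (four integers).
After event 0: A_seq=238 A_ack=7000 B_seq=7000 B_ack=238
After event 1: A_seq=238 A_ack=7149 B_seq=7149 B_ack=238
After event 2: A_seq=275 A_ack=7149 B_seq=7149 B_ack=238

275 7149 7149 238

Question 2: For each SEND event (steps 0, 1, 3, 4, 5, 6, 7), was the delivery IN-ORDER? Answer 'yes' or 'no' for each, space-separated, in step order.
Step 0: SEND seq=100 -> in-order
Step 1: SEND seq=7000 -> in-order
Step 3: SEND seq=275 -> out-of-order
Step 4: SEND seq=238 -> in-order
Step 5: SEND seq=419 -> in-order
Step 6: SEND seq=494 -> in-order
Step 7: SEND seq=570 -> in-order

Answer: yes yes no yes yes yes yes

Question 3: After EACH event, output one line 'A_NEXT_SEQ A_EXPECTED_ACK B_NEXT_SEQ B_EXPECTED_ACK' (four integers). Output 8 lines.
238 7000 7000 238
238 7149 7149 238
275 7149 7149 238
419 7149 7149 238
419 7149 7149 419
494 7149 7149 494
570 7149 7149 570
606 7149 7149 606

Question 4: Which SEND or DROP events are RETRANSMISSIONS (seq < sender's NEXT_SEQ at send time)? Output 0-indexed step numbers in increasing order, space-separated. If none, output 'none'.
Step 0: SEND seq=100 -> fresh
Step 1: SEND seq=7000 -> fresh
Step 2: DROP seq=238 -> fresh
Step 3: SEND seq=275 -> fresh
Step 4: SEND seq=238 -> retransmit
Step 5: SEND seq=419 -> fresh
Step 6: SEND seq=494 -> fresh
Step 7: SEND seq=570 -> fresh

Answer: 4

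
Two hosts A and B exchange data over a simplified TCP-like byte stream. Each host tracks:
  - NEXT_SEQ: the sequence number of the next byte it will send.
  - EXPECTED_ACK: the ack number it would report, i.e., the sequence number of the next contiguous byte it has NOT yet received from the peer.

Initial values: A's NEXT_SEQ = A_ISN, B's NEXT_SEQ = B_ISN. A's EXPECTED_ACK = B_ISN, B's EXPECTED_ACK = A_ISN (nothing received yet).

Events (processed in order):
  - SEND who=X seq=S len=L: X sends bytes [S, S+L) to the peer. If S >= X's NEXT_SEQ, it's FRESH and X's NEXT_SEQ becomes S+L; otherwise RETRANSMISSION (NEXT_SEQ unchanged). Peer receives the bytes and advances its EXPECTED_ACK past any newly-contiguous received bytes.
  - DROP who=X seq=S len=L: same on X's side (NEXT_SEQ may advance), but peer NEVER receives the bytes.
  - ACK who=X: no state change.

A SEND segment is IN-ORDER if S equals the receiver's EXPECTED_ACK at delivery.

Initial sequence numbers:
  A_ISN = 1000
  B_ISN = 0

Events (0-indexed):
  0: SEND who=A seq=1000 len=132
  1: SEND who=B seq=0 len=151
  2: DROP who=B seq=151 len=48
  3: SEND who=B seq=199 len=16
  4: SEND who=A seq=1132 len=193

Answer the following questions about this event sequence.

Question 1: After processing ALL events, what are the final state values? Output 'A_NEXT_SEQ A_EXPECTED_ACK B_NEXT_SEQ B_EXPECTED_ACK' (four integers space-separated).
After event 0: A_seq=1132 A_ack=0 B_seq=0 B_ack=1132
After event 1: A_seq=1132 A_ack=151 B_seq=151 B_ack=1132
After event 2: A_seq=1132 A_ack=151 B_seq=199 B_ack=1132
After event 3: A_seq=1132 A_ack=151 B_seq=215 B_ack=1132
After event 4: A_seq=1325 A_ack=151 B_seq=215 B_ack=1325

Answer: 1325 151 215 1325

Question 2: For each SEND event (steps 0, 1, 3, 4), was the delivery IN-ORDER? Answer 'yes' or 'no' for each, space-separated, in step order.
Step 0: SEND seq=1000 -> in-order
Step 1: SEND seq=0 -> in-order
Step 3: SEND seq=199 -> out-of-order
Step 4: SEND seq=1132 -> in-order

Answer: yes yes no yes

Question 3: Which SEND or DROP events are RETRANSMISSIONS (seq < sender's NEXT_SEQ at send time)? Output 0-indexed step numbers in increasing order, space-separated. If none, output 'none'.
Answer: none

Derivation:
Step 0: SEND seq=1000 -> fresh
Step 1: SEND seq=0 -> fresh
Step 2: DROP seq=151 -> fresh
Step 3: SEND seq=199 -> fresh
Step 4: SEND seq=1132 -> fresh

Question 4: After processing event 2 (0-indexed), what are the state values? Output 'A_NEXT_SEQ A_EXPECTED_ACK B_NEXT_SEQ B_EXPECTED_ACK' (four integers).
After event 0: A_seq=1132 A_ack=0 B_seq=0 B_ack=1132
After event 1: A_seq=1132 A_ack=151 B_seq=151 B_ack=1132
After event 2: A_seq=1132 A_ack=151 B_seq=199 B_ack=1132

1132 151 199 1132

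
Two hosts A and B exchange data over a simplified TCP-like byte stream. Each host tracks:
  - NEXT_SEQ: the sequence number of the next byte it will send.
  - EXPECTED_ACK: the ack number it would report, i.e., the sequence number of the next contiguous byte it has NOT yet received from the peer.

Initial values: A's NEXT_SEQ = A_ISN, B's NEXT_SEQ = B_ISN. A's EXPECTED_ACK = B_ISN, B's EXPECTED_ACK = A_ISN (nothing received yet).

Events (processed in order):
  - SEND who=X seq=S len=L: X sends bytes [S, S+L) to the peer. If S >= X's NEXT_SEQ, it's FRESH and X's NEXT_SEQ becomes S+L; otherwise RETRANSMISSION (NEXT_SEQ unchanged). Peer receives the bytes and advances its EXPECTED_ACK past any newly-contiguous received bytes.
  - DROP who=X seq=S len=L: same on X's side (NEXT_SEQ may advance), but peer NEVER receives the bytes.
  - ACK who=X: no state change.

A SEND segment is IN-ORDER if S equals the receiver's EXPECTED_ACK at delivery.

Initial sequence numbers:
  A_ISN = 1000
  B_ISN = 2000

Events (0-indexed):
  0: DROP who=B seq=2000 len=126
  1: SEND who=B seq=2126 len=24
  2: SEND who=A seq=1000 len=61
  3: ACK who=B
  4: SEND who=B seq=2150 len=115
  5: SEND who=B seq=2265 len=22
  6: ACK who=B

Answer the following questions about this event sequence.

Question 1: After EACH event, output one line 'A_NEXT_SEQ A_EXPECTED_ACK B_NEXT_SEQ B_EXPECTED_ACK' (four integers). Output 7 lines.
1000 2000 2126 1000
1000 2000 2150 1000
1061 2000 2150 1061
1061 2000 2150 1061
1061 2000 2265 1061
1061 2000 2287 1061
1061 2000 2287 1061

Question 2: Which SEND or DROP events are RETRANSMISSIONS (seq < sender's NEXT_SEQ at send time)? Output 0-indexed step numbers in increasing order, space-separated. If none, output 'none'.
Step 0: DROP seq=2000 -> fresh
Step 1: SEND seq=2126 -> fresh
Step 2: SEND seq=1000 -> fresh
Step 4: SEND seq=2150 -> fresh
Step 5: SEND seq=2265 -> fresh

Answer: none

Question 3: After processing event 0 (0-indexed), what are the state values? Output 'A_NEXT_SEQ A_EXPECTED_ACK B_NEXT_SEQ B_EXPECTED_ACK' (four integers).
After event 0: A_seq=1000 A_ack=2000 B_seq=2126 B_ack=1000

1000 2000 2126 1000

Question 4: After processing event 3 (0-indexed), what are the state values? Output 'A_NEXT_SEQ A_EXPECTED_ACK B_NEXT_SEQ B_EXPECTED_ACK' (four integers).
After event 0: A_seq=1000 A_ack=2000 B_seq=2126 B_ack=1000
After event 1: A_seq=1000 A_ack=2000 B_seq=2150 B_ack=1000
After event 2: A_seq=1061 A_ack=2000 B_seq=2150 B_ack=1061
After event 3: A_seq=1061 A_ack=2000 B_seq=2150 B_ack=1061

1061 2000 2150 1061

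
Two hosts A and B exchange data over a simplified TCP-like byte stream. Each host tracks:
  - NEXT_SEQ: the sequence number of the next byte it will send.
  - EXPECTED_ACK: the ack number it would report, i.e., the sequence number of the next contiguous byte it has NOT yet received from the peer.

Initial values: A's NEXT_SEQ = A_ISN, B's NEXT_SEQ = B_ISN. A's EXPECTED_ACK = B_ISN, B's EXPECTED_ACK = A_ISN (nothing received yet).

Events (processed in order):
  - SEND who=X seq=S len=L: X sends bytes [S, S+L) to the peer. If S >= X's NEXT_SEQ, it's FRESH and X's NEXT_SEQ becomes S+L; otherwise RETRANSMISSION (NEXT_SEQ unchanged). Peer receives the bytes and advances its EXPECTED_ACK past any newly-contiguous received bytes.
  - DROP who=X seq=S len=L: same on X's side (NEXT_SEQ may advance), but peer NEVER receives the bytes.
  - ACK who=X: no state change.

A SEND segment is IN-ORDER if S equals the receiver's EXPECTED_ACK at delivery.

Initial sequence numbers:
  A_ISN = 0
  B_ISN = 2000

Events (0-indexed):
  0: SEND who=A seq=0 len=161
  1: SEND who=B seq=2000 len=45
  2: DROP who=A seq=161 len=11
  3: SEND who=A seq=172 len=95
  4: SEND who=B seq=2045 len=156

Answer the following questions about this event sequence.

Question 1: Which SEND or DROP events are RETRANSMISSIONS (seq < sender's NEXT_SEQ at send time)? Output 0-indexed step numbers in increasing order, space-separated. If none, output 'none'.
Answer: none

Derivation:
Step 0: SEND seq=0 -> fresh
Step 1: SEND seq=2000 -> fresh
Step 2: DROP seq=161 -> fresh
Step 3: SEND seq=172 -> fresh
Step 4: SEND seq=2045 -> fresh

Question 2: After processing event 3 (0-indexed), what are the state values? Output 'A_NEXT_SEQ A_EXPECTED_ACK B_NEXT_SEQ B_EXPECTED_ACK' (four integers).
After event 0: A_seq=161 A_ack=2000 B_seq=2000 B_ack=161
After event 1: A_seq=161 A_ack=2045 B_seq=2045 B_ack=161
After event 2: A_seq=172 A_ack=2045 B_seq=2045 B_ack=161
After event 3: A_seq=267 A_ack=2045 B_seq=2045 B_ack=161

267 2045 2045 161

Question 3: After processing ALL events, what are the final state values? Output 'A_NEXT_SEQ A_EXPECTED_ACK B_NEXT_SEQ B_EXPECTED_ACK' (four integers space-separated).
After event 0: A_seq=161 A_ack=2000 B_seq=2000 B_ack=161
After event 1: A_seq=161 A_ack=2045 B_seq=2045 B_ack=161
After event 2: A_seq=172 A_ack=2045 B_seq=2045 B_ack=161
After event 3: A_seq=267 A_ack=2045 B_seq=2045 B_ack=161
After event 4: A_seq=267 A_ack=2201 B_seq=2201 B_ack=161

Answer: 267 2201 2201 161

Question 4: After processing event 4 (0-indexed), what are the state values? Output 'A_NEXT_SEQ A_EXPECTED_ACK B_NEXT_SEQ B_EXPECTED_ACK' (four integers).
After event 0: A_seq=161 A_ack=2000 B_seq=2000 B_ack=161
After event 1: A_seq=161 A_ack=2045 B_seq=2045 B_ack=161
After event 2: A_seq=172 A_ack=2045 B_seq=2045 B_ack=161
After event 3: A_seq=267 A_ack=2045 B_seq=2045 B_ack=161
After event 4: A_seq=267 A_ack=2201 B_seq=2201 B_ack=161

267 2201 2201 161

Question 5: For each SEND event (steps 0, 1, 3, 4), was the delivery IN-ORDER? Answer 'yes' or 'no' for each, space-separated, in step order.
Step 0: SEND seq=0 -> in-order
Step 1: SEND seq=2000 -> in-order
Step 3: SEND seq=172 -> out-of-order
Step 4: SEND seq=2045 -> in-order

Answer: yes yes no yes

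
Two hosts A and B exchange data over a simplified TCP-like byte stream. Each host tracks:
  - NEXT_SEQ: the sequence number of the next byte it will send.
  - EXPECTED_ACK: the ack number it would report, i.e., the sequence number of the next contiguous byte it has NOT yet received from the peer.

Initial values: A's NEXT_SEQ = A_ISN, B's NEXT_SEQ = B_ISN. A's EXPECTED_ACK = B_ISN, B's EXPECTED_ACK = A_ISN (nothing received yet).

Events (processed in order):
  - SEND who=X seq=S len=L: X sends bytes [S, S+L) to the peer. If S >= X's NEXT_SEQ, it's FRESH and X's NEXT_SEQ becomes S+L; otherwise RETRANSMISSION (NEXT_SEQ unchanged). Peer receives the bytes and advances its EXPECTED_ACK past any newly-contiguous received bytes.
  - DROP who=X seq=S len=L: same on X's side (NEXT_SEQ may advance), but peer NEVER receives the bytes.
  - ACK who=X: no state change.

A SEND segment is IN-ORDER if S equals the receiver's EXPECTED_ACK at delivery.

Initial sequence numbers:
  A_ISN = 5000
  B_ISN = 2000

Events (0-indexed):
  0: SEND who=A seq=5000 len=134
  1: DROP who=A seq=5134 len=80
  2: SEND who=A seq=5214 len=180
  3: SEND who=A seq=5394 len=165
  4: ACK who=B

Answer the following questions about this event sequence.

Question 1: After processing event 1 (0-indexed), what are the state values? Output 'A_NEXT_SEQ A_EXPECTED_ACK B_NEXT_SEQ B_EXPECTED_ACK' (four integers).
After event 0: A_seq=5134 A_ack=2000 B_seq=2000 B_ack=5134
After event 1: A_seq=5214 A_ack=2000 B_seq=2000 B_ack=5134

5214 2000 2000 5134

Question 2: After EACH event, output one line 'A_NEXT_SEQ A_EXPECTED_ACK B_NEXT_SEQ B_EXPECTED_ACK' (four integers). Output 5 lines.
5134 2000 2000 5134
5214 2000 2000 5134
5394 2000 2000 5134
5559 2000 2000 5134
5559 2000 2000 5134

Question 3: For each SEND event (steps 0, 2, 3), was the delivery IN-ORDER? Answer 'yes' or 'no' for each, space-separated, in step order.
Answer: yes no no

Derivation:
Step 0: SEND seq=5000 -> in-order
Step 2: SEND seq=5214 -> out-of-order
Step 3: SEND seq=5394 -> out-of-order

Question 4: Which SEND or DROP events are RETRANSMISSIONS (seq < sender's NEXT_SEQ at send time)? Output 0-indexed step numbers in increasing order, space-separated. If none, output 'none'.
Step 0: SEND seq=5000 -> fresh
Step 1: DROP seq=5134 -> fresh
Step 2: SEND seq=5214 -> fresh
Step 3: SEND seq=5394 -> fresh

Answer: none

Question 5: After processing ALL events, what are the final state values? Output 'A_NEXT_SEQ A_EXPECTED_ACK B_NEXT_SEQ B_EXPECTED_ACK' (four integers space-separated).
After event 0: A_seq=5134 A_ack=2000 B_seq=2000 B_ack=5134
After event 1: A_seq=5214 A_ack=2000 B_seq=2000 B_ack=5134
After event 2: A_seq=5394 A_ack=2000 B_seq=2000 B_ack=5134
After event 3: A_seq=5559 A_ack=2000 B_seq=2000 B_ack=5134
After event 4: A_seq=5559 A_ack=2000 B_seq=2000 B_ack=5134

Answer: 5559 2000 2000 5134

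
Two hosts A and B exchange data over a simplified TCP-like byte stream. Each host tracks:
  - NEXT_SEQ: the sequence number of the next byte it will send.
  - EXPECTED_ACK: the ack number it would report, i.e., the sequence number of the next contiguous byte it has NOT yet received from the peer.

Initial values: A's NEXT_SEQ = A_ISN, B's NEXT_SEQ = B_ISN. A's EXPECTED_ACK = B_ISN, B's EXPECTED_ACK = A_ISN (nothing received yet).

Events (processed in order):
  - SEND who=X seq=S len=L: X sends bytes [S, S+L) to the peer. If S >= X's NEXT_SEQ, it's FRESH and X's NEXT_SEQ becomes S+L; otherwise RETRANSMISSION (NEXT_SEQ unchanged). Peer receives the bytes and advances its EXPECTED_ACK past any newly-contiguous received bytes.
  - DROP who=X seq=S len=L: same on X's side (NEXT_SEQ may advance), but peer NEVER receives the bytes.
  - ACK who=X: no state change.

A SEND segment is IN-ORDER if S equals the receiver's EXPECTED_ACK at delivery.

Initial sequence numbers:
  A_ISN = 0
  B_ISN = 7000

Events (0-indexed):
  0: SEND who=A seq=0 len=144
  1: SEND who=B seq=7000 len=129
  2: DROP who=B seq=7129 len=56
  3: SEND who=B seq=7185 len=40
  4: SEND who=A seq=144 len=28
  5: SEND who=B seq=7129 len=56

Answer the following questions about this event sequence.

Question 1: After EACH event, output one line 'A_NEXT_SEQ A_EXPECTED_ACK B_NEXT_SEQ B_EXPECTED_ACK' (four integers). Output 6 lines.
144 7000 7000 144
144 7129 7129 144
144 7129 7185 144
144 7129 7225 144
172 7129 7225 172
172 7225 7225 172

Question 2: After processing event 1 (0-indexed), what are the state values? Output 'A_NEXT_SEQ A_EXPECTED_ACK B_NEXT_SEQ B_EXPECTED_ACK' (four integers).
After event 0: A_seq=144 A_ack=7000 B_seq=7000 B_ack=144
After event 1: A_seq=144 A_ack=7129 B_seq=7129 B_ack=144

144 7129 7129 144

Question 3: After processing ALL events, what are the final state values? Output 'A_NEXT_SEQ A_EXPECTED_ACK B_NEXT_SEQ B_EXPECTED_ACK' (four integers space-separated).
After event 0: A_seq=144 A_ack=7000 B_seq=7000 B_ack=144
After event 1: A_seq=144 A_ack=7129 B_seq=7129 B_ack=144
After event 2: A_seq=144 A_ack=7129 B_seq=7185 B_ack=144
After event 3: A_seq=144 A_ack=7129 B_seq=7225 B_ack=144
After event 4: A_seq=172 A_ack=7129 B_seq=7225 B_ack=172
After event 5: A_seq=172 A_ack=7225 B_seq=7225 B_ack=172

Answer: 172 7225 7225 172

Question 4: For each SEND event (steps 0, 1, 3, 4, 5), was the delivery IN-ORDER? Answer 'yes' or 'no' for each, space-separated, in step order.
Step 0: SEND seq=0 -> in-order
Step 1: SEND seq=7000 -> in-order
Step 3: SEND seq=7185 -> out-of-order
Step 4: SEND seq=144 -> in-order
Step 5: SEND seq=7129 -> in-order

Answer: yes yes no yes yes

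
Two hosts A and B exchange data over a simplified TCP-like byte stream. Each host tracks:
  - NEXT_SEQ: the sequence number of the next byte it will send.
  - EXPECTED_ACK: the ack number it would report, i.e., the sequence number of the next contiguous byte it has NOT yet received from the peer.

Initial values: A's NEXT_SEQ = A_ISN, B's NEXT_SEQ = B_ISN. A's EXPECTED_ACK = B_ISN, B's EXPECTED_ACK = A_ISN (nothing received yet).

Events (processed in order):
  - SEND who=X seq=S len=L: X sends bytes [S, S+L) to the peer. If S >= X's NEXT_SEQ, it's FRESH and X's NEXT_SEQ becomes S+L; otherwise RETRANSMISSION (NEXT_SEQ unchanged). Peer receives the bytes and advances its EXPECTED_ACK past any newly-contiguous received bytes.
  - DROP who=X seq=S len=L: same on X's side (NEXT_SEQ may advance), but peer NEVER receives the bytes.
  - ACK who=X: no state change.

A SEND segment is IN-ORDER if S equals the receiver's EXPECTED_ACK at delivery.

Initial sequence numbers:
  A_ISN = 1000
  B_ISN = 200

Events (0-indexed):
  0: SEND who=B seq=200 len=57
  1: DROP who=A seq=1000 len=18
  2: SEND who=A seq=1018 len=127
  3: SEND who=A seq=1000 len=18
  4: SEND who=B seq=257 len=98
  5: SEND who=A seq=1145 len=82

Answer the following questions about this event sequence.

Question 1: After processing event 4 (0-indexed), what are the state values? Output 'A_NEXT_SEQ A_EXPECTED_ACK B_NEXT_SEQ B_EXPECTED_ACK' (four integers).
After event 0: A_seq=1000 A_ack=257 B_seq=257 B_ack=1000
After event 1: A_seq=1018 A_ack=257 B_seq=257 B_ack=1000
After event 2: A_seq=1145 A_ack=257 B_seq=257 B_ack=1000
After event 3: A_seq=1145 A_ack=257 B_seq=257 B_ack=1145
After event 4: A_seq=1145 A_ack=355 B_seq=355 B_ack=1145

1145 355 355 1145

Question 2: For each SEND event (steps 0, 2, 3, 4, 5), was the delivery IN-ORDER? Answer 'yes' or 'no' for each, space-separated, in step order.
Answer: yes no yes yes yes

Derivation:
Step 0: SEND seq=200 -> in-order
Step 2: SEND seq=1018 -> out-of-order
Step 3: SEND seq=1000 -> in-order
Step 4: SEND seq=257 -> in-order
Step 5: SEND seq=1145 -> in-order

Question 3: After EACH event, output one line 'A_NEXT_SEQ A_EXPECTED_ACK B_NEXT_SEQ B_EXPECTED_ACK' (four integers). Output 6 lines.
1000 257 257 1000
1018 257 257 1000
1145 257 257 1000
1145 257 257 1145
1145 355 355 1145
1227 355 355 1227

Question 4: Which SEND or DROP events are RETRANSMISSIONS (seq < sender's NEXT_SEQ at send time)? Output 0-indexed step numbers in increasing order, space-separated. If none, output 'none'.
Answer: 3

Derivation:
Step 0: SEND seq=200 -> fresh
Step 1: DROP seq=1000 -> fresh
Step 2: SEND seq=1018 -> fresh
Step 3: SEND seq=1000 -> retransmit
Step 4: SEND seq=257 -> fresh
Step 5: SEND seq=1145 -> fresh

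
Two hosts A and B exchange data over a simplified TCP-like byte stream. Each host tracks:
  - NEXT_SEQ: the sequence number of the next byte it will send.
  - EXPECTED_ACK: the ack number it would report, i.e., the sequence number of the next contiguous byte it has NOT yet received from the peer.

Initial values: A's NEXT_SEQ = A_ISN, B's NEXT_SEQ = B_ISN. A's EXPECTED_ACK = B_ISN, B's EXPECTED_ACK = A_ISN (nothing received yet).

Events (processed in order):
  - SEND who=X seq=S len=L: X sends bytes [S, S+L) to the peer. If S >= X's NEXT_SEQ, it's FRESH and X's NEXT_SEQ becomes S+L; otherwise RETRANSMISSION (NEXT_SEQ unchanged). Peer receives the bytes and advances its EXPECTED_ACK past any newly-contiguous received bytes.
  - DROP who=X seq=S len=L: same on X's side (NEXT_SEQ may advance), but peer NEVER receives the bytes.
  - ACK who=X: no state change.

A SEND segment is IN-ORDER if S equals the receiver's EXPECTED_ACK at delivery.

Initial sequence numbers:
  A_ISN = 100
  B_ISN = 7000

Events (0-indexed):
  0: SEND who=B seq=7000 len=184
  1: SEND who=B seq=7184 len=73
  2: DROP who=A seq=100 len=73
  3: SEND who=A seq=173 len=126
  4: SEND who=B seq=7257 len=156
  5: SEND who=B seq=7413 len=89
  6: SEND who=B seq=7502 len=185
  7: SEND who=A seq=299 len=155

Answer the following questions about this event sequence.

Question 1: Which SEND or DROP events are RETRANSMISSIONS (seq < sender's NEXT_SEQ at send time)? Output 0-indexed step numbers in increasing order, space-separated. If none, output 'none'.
Answer: none

Derivation:
Step 0: SEND seq=7000 -> fresh
Step 1: SEND seq=7184 -> fresh
Step 2: DROP seq=100 -> fresh
Step 3: SEND seq=173 -> fresh
Step 4: SEND seq=7257 -> fresh
Step 5: SEND seq=7413 -> fresh
Step 6: SEND seq=7502 -> fresh
Step 7: SEND seq=299 -> fresh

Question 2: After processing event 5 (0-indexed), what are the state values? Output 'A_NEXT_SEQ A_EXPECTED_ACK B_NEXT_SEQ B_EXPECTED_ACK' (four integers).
After event 0: A_seq=100 A_ack=7184 B_seq=7184 B_ack=100
After event 1: A_seq=100 A_ack=7257 B_seq=7257 B_ack=100
After event 2: A_seq=173 A_ack=7257 B_seq=7257 B_ack=100
After event 3: A_seq=299 A_ack=7257 B_seq=7257 B_ack=100
After event 4: A_seq=299 A_ack=7413 B_seq=7413 B_ack=100
After event 5: A_seq=299 A_ack=7502 B_seq=7502 B_ack=100

299 7502 7502 100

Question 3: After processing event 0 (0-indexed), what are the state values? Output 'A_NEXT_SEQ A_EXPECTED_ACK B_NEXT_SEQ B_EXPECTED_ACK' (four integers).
After event 0: A_seq=100 A_ack=7184 B_seq=7184 B_ack=100

100 7184 7184 100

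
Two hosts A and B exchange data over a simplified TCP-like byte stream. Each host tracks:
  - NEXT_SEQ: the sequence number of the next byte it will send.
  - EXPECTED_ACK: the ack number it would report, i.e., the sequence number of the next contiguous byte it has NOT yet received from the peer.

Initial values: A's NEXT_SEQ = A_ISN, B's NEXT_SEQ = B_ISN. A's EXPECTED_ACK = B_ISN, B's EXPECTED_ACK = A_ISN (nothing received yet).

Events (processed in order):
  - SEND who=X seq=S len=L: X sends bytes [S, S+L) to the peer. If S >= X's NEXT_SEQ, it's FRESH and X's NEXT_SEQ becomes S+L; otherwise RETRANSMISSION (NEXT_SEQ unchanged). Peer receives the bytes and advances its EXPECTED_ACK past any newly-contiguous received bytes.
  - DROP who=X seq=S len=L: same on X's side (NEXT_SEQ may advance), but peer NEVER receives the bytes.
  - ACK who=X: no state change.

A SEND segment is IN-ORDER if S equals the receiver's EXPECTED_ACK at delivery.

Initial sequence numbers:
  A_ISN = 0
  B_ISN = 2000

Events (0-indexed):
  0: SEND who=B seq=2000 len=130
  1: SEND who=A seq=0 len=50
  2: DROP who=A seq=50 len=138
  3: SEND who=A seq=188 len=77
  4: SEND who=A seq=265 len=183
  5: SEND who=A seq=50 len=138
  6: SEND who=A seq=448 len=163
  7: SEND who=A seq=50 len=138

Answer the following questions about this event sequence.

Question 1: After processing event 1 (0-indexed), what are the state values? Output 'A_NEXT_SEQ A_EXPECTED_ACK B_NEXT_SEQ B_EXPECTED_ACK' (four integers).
After event 0: A_seq=0 A_ack=2130 B_seq=2130 B_ack=0
After event 1: A_seq=50 A_ack=2130 B_seq=2130 B_ack=50

50 2130 2130 50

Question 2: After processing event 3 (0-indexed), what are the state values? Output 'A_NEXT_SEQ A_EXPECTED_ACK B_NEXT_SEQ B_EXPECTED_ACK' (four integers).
After event 0: A_seq=0 A_ack=2130 B_seq=2130 B_ack=0
After event 1: A_seq=50 A_ack=2130 B_seq=2130 B_ack=50
After event 2: A_seq=188 A_ack=2130 B_seq=2130 B_ack=50
After event 3: A_seq=265 A_ack=2130 B_seq=2130 B_ack=50

265 2130 2130 50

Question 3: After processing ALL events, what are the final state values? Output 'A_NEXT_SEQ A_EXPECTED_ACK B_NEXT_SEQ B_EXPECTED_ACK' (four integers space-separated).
After event 0: A_seq=0 A_ack=2130 B_seq=2130 B_ack=0
After event 1: A_seq=50 A_ack=2130 B_seq=2130 B_ack=50
After event 2: A_seq=188 A_ack=2130 B_seq=2130 B_ack=50
After event 3: A_seq=265 A_ack=2130 B_seq=2130 B_ack=50
After event 4: A_seq=448 A_ack=2130 B_seq=2130 B_ack=50
After event 5: A_seq=448 A_ack=2130 B_seq=2130 B_ack=448
After event 6: A_seq=611 A_ack=2130 B_seq=2130 B_ack=611
After event 7: A_seq=611 A_ack=2130 B_seq=2130 B_ack=611

Answer: 611 2130 2130 611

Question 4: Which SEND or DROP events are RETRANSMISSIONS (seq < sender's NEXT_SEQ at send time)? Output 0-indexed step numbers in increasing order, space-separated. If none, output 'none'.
Step 0: SEND seq=2000 -> fresh
Step 1: SEND seq=0 -> fresh
Step 2: DROP seq=50 -> fresh
Step 3: SEND seq=188 -> fresh
Step 4: SEND seq=265 -> fresh
Step 5: SEND seq=50 -> retransmit
Step 6: SEND seq=448 -> fresh
Step 7: SEND seq=50 -> retransmit

Answer: 5 7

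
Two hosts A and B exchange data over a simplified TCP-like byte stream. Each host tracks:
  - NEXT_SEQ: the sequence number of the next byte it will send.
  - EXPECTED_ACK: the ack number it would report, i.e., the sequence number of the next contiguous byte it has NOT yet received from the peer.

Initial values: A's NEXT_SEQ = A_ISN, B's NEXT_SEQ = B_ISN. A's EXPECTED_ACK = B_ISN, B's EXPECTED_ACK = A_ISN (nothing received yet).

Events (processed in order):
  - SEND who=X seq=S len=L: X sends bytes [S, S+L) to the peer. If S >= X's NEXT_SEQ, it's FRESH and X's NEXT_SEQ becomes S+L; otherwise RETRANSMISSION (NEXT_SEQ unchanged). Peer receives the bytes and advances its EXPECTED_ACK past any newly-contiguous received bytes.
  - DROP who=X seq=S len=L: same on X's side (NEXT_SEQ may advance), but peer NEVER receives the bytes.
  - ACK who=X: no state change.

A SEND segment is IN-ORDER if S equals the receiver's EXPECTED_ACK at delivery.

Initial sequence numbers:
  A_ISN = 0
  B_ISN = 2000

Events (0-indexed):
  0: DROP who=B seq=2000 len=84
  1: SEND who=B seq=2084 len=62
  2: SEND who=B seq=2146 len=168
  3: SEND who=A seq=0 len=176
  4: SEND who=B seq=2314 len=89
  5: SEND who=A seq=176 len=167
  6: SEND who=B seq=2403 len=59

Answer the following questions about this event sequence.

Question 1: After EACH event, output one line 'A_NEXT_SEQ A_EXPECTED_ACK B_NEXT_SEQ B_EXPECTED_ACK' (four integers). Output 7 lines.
0 2000 2084 0
0 2000 2146 0
0 2000 2314 0
176 2000 2314 176
176 2000 2403 176
343 2000 2403 343
343 2000 2462 343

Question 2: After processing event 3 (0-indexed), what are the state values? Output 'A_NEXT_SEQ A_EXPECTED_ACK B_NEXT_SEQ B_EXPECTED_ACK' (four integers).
After event 0: A_seq=0 A_ack=2000 B_seq=2084 B_ack=0
After event 1: A_seq=0 A_ack=2000 B_seq=2146 B_ack=0
After event 2: A_seq=0 A_ack=2000 B_seq=2314 B_ack=0
After event 3: A_seq=176 A_ack=2000 B_seq=2314 B_ack=176

176 2000 2314 176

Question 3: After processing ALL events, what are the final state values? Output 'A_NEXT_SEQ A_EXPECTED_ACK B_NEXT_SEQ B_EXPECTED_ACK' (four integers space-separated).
After event 0: A_seq=0 A_ack=2000 B_seq=2084 B_ack=0
After event 1: A_seq=0 A_ack=2000 B_seq=2146 B_ack=0
After event 2: A_seq=0 A_ack=2000 B_seq=2314 B_ack=0
After event 3: A_seq=176 A_ack=2000 B_seq=2314 B_ack=176
After event 4: A_seq=176 A_ack=2000 B_seq=2403 B_ack=176
After event 5: A_seq=343 A_ack=2000 B_seq=2403 B_ack=343
After event 6: A_seq=343 A_ack=2000 B_seq=2462 B_ack=343

Answer: 343 2000 2462 343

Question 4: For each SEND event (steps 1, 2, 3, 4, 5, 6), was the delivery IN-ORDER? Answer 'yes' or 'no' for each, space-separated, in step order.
Answer: no no yes no yes no

Derivation:
Step 1: SEND seq=2084 -> out-of-order
Step 2: SEND seq=2146 -> out-of-order
Step 3: SEND seq=0 -> in-order
Step 4: SEND seq=2314 -> out-of-order
Step 5: SEND seq=176 -> in-order
Step 6: SEND seq=2403 -> out-of-order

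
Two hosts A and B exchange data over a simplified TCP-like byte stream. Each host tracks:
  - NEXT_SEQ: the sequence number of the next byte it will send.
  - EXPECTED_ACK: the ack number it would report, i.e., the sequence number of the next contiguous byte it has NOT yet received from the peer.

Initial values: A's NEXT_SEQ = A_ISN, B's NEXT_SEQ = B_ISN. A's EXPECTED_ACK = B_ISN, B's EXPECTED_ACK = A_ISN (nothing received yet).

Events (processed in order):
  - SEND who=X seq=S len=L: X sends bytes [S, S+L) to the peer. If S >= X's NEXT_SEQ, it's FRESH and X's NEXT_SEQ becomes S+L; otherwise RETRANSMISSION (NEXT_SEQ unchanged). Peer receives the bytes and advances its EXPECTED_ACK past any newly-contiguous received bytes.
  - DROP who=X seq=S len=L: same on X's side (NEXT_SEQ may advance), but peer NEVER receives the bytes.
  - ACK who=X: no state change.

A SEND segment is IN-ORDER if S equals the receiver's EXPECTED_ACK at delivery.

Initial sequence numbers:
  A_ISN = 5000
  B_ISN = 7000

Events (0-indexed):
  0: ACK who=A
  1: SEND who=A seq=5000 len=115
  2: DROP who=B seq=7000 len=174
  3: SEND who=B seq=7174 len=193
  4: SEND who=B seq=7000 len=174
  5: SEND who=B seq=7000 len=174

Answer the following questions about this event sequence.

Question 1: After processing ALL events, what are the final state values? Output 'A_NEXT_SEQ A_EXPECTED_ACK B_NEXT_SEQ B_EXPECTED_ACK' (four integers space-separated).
After event 0: A_seq=5000 A_ack=7000 B_seq=7000 B_ack=5000
After event 1: A_seq=5115 A_ack=7000 B_seq=7000 B_ack=5115
After event 2: A_seq=5115 A_ack=7000 B_seq=7174 B_ack=5115
After event 3: A_seq=5115 A_ack=7000 B_seq=7367 B_ack=5115
After event 4: A_seq=5115 A_ack=7367 B_seq=7367 B_ack=5115
After event 5: A_seq=5115 A_ack=7367 B_seq=7367 B_ack=5115

Answer: 5115 7367 7367 5115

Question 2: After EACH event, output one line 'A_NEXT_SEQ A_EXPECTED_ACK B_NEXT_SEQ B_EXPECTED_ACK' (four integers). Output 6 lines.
5000 7000 7000 5000
5115 7000 7000 5115
5115 7000 7174 5115
5115 7000 7367 5115
5115 7367 7367 5115
5115 7367 7367 5115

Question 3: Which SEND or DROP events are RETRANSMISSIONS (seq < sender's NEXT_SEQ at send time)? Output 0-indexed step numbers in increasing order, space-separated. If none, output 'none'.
Step 1: SEND seq=5000 -> fresh
Step 2: DROP seq=7000 -> fresh
Step 3: SEND seq=7174 -> fresh
Step 4: SEND seq=7000 -> retransmit
Step 5: SEND seq=7000 -> retransmit

Answer: 4 5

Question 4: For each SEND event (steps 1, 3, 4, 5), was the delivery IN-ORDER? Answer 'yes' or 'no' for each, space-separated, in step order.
Answer: yes no yes no

Derivation:
Step 1: SEND seq=5000 -> in-order
Step 3: SEND seq=7174 -> out-of-order
Step 4: SEND seq=7000 -> in-order
Step 5: SEND seq=7000 -> out-of-order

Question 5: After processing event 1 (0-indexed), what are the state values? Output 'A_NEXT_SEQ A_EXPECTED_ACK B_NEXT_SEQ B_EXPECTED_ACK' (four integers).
After event 0: A_seq=5000 A_ack=7000 B_seq=7000 B_ack=5000
After event 1: A_seq=5115 A_ack=7000 B_seq=7000 B_ack=5115

5115 7000 7000 5115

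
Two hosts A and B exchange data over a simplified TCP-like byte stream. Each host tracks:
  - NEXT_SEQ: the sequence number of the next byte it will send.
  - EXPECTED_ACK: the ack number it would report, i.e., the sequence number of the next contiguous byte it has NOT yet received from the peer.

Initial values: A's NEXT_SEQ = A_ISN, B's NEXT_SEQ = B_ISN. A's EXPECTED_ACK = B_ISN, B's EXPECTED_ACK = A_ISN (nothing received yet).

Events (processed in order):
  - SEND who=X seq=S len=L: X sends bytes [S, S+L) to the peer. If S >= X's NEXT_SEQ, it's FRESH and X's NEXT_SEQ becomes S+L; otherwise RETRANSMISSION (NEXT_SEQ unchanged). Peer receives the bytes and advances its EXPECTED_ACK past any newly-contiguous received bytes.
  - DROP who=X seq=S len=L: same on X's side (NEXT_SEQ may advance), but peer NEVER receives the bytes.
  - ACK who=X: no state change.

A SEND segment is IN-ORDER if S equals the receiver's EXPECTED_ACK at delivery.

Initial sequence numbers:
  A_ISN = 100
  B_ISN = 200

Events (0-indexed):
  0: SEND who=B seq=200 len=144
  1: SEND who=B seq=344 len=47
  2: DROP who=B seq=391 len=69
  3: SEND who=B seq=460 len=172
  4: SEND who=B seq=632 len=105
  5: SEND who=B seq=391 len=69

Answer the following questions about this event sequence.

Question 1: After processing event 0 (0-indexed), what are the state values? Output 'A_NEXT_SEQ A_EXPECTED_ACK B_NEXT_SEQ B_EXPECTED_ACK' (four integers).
After event 0: A_seq=100 A_ack=344 B_seq=344 B_ack=100

100 344 344 100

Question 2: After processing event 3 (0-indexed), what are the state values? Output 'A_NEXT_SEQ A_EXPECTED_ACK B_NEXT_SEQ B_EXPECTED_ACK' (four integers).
After event 0: A_seq=100 A_ack=344 B_seq=344 B_ack=100
After event 1: A_seq=100 A_ack=391 B_seq=391 B_ack=100
After event 2: A_seq=100 A_ack=391 B_seq=460 B_ack=100
After event 3: A_seq=100 A_ack=391 B_seq=632 B_ack=100

100 391 632 100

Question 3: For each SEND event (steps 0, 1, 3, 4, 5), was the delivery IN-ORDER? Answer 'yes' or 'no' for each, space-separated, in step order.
Step 0: SEND seq=200 -> in-order
Step 1: SEND seq=344 -> in-order
Step 3: SEND seq=460 -> out-of-order
Step 4: SEND seq=632 -> out-of-order
Step 5: SEND seq=391 -> in-order

Answer: yes yes no no yes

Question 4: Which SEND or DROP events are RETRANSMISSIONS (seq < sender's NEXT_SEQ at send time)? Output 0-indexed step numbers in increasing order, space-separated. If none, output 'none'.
Answer: 5

Derivation:
Step 0: SEND seq=200 -> fresh
Step 1: SEND seq=344 -> fresh
Step 2: DROP seq=391 -> fresh
Step 3: SEND seq=460 -> fresh
Step 4: SEND seq=632 -> fresh
Step 5: SEND seq=391 -> retransmit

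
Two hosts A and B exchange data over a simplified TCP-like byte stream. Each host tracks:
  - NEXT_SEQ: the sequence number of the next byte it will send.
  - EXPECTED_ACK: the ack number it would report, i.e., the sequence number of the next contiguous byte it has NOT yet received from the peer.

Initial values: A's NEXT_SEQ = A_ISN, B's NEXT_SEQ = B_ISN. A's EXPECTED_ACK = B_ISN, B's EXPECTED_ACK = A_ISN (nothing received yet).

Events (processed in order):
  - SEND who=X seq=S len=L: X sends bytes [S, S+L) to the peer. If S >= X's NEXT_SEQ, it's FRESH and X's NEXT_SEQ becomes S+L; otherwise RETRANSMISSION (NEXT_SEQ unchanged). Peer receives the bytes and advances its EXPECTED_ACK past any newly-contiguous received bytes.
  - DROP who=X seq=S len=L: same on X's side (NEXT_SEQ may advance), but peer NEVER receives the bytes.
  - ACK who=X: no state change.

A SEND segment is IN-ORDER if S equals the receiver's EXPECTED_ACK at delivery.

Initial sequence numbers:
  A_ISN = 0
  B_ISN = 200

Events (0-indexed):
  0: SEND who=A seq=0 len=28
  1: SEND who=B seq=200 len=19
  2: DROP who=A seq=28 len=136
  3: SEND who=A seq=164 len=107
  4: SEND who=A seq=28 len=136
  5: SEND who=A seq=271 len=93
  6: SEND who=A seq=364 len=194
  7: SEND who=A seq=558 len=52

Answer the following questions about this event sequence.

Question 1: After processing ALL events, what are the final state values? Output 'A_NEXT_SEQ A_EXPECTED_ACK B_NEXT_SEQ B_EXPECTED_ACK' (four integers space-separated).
After event 0: A_seq=28 A_ack=200 B_seq=200 B_ack=28
After event 1: A_seq=28 A_ack=219 B_seq=219 B_ack=28
After event 2: A_seq=164 A_ack=219 B_seq=219 B_ack=28
After event 3: A_seq=271 A_ack=219 B_seq=219 B_ack=28
After event 4: A_seq=271 A_ack=219 B_seq=219 B_ack=271
After event 5: A_seq=364 A_ack=219 B_seq=219 B_ack=364
After event 6: A_seq=558 A_ack=219 B_seq=219 B_ack=558
After event 7: A_seq=610 A_ack=219 B_seq=219 B_ack=610

Answer: 610 219 219 610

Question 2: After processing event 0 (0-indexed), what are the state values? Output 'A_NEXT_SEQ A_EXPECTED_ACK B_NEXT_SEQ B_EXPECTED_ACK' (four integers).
After event 0: A_seq=28 A_ack=200 B_seq=200 B_ack=28

28 200 200 28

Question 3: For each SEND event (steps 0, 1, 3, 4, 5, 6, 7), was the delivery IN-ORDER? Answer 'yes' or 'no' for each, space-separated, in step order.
Answer: yes yes no yes yes yes yes

Derivation:
Step 0: SEND seq=0 -> in-order
Step 1: SEND seq=200 -> in-order
Step 3: SEND seq=164 -> out-of-order
Step 4: SEND seq=28 -> in-order
Step 5: SEND seq=271 -> in-order
Step 6: SEND seq=364 -> in-order
Step 7: SEND seq=558 -> in-order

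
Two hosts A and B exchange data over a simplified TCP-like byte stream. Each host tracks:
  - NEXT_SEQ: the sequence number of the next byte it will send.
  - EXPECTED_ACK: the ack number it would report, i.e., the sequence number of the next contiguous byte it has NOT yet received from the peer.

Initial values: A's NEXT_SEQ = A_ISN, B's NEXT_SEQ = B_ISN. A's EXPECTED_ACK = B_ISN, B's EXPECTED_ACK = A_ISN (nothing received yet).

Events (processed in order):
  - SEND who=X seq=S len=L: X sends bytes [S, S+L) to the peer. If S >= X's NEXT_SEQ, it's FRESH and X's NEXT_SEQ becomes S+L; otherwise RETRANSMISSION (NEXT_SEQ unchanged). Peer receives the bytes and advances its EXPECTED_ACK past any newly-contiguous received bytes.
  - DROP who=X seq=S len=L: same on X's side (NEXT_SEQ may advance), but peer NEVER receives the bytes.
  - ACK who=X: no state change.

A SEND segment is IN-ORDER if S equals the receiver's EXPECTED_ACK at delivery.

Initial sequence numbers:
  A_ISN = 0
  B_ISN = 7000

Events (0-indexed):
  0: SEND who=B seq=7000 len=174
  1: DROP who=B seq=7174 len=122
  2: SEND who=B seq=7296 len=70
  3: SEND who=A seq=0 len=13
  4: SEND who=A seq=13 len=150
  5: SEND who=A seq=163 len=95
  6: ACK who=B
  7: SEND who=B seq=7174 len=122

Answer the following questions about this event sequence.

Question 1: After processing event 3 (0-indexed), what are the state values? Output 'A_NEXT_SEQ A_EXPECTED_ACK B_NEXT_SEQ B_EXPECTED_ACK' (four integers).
After event 0: A_seq=0 A_ack=7174 B_seq=7174 B_ack=0
After event 1: A_seq=0 A_ack=7174 B_seq=7296 B_ack=0
After event 2: A_seq=0 A_ack=7174 B_seq=7366 B_ack=0
After event 3: A_seq=13 A_ack=7174 B_seq=7366 B_ack=13

13 7174 7366 13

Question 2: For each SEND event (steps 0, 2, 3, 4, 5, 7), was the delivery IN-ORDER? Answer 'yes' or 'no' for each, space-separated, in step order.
Step 0: SEND seq=7000 -> in-order
Step 2: SEND seq=7296 -> out-of-order
Step 3: SEND seq=0 -> in-order
Step 4: SEND seq=13 -> in-order
Step 5: SEND seq=163 -> in-order
Step 7: SEND seq=7174 -> in-order

Answer: yes no yes yes yes yes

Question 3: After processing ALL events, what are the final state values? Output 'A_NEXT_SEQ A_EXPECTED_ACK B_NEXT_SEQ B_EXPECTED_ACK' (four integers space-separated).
Answer: 258 7366 7366 258

Derivation:
After event 0: A_seq=0 A_ack=7174 B_seq=7174 B_ack=0
After event 1: A_seq=0 A_ack=7174 B_seq=7296 B_ack=0
After event 2: A_seq=0 A_ack=7174 B_seq=7366 B_ack=0
After event 3: A_seq=13 A_ack=7174 B_seq=7366 B_ack=13
After event 4: A_seq=163 A_ack=7174 B_seq=7366 B_ack=163
After event 5: A_seq=258 A_ack=7174 B_seq=7366 B_ack=258
After event 6: A_seq=258 A_ack=7174 B_seq=7366 B_ack=258
After event 7: A_seq=258 A_ack=7366 B_seq=7366 B_ack=258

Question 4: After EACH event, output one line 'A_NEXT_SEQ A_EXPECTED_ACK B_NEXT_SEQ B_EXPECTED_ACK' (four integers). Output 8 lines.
0 7174 7174 0
0 7174 7296 0
0 7174 7366 0
13 7174 7366 13
163 7174 7366 163
258 7174 7366 258
258 7174 7366 258
258 7366 7366 258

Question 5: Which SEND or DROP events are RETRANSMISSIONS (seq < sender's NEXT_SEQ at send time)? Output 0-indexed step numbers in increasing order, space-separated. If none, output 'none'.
Step 0: SEND seq=7000 -> fresh
Step 1: DROP seq=7174 -> fresh
Step 2: SEND seq=7296 -> fresh
Step 3: SEND seq=0 -> fresh
Step 4: SEND seq=13 -> fresh
Step 5: SEND seq=163 -> fresh
Step 7: SEND seq=7174 -> retransmit

Answer: 7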